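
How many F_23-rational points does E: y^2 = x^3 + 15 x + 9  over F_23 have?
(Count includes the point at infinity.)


For each x in F_23, count y with y^2 = x^3 + 15 x + 9 mod 23:
  x = 0: RHS = 9, y in [3, 20]  -> 2 point(s)
  x = 1: RHS = 2, y in [5, 18]  -> 2 point(s)
  x = 2: RHS = 1, y in [1, 22]  -> 2 point(s)
  x = 3: RHS = 12, y in [9, 14]  -> 2 point(s)
  x = 4: RHS = 18, y in [8, 15]  -> 2 point(s)
  x = 5: RHS = 2, y in [5, 18]  -> 2 point(s)
  x = 6: RHS = 16, y in [4, 19]  -> 2 point(s)
  x = 10: RHS = 9, y in [3, 20]  -> 2 point(s)
  x = 12: RHS = 8, y in [10, 13]  -> 2 point(s)
  x = 13: RHS = 9, y in [3, 20]  -> 2 point(s)
  x = 17: RHS = 2, y in [5, 18]  -> 2 point(s)
  x = 18: RHS = 16, y in [4, 19]  -> 2 point(s)
  x = 19: RHS = 0, y in [0]  -> 1 point(s)
  x = 20: RHS = 6, y in [11, 12]  -> 2 point(s)
  x = 22: RHS = 16, y in [4, 19]  -> 2 point(s)
Affine points: 29. Add the point at infinity: total = 30.

#E(F_23) = 30


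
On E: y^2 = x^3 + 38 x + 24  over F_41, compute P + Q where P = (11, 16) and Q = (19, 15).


P != Q, so use the chord formula.
s = (y2 - y1) / (x2 - x1) = (40) / (8) mod 41 = 5
x3 = s^2 - x1 - x2 mod 41 = 5^2 - 11 - 19 = 36
y3 = s (x1 - x3) - y1 mod 41 = 5 * (11 - 36) - 16 = 23

P + Q = (36, 23)


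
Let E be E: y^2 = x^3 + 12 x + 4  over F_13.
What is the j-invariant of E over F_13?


Delta = -16(4 a^3 + 27 b^2) mod 13 = 3
-1728 * (4 a)^3 = -1728 * (4*12)^3 mod 13 = 1
j = 1 * 3^(-1) mod 13 = 9

j = 9 (mod 13)


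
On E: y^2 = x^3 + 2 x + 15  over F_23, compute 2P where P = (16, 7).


Doubling: s = (3 x1^2 + a) / (2 y1)
s = (3*16^2 + 2) / (2*7) mod 23 = 9
x3 = s^2 - 2 x1 mod 23 = 9^2 - 2*16 = 3
y3 = s (x1 - x3) - y1 mod 23 = 9 * (16 - 3) - 7 = 18

2P = (3, 18)


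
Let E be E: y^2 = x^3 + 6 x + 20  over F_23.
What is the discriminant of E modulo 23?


4 a^3 + 27 b^2 = 4*6^3 + 27*20^2 = 864 + 10800 = 11664
Delta = -16 * (11664) = -186624
Delta mod 23 = 21

Delta = 21 (mod 23)


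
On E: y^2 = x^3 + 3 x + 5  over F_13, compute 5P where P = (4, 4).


k = 5 = 101_2 (binary, LSB first: 101)
Double-and-add from P = (4, 4):
  bit 0 = 1: acc = O + (4, 4) = (4, 4)
  bit 1 = 0: acc unchanged = (4, 4)
  bit 2 = 1: acc = (4, 4) + (4, 4) = (4, 9)

5P = (4, 9)


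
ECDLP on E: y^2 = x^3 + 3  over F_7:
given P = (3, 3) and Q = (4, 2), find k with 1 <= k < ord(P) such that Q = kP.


Enumerate multiples of P until we hit Q = (4, 2):
  1P = (3, 3)
  2P = (2, 5)
  3P = (6, 3)
  4P = (5, 4)
  5P = (1, 5)
  6P = (4, 5)
  7P = (4, 2)
Match found at i = 7.

k = 7


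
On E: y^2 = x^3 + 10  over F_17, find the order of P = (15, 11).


Compute successive multiples of P until we hit O:
  1P = (15, 11)
  2P = (5, 13)
  3P = (12, 2)
  4P = (16, 3)
  5P = (16, 14)
  6P = (12, 15)
  7P = (5, 4)
  8P = (15, 6)
  ... (continuing to 9P)
  9P = O

ord(P) = 9


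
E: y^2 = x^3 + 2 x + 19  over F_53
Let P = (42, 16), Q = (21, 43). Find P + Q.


P != Q, so use the chord formula.
s = (y2 - y1) / (x2 - x1) = (27) / (32) mod 53 = 29
x3 = s^2 - x1 - x2 mod 53 = 29^2 - 42 - 21 = 36
y3 = s (x1 - x3) - y1 mod 53 = 29 * (42 - 36) - 16 = 52

P + Q = (36, 52)


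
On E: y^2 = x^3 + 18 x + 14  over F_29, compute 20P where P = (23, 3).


k = 20 = 10100_2 (binary, LSB first: 00101)
Double-and-add from P = (23, 3):
  bit 0 = 0: acc unchanged = O
  bit 1 = 0: acc unchanged = O
  bit 2 = 1: acc = O + (9, 21) = (9, 21)
  bit 3 = 0: acc unchanged = (9, 21)
  bit 4 = 1: acc = (9, 21) + (27, 17) = (2, 0)

20P = (2, 0)


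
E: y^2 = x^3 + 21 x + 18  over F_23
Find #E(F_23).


For each x in F_23, count y with y^2 = x^3 + 21 x + 18 mod 23:
  x = 0: RHS = 18, y in [8, 15]  -> 2 point(s)
  x = 3: RHS = 16, y in [4, 19]  -> 2 point(s)
  x = 5: RHS = 18, y in [8, 15]  -> 2 point(s)
  x = 7: RHS = 2, y in [5, 18]  -> 2 point(s)
  x = 8: RHS = 8, y in [10, 13]  -> 2 point(s)
  x = 9: RHS = 16, y in [4, 19]  -> 2 point(s)
  x = 10: RHS = 9, y in [3, 20]  -> 2 point(s)
  x = 11: RHS = 16, y in [4, 19]  -> 2 point(s)
  x = 13: RHS = 4, y in [2, 21]  -> 2 point(s)
  x = 18: RHS = 18, y in [8, 15]  -> 2 point(s)
  x = 19: RHS = 8, y in [10, 13]  -> 2 point(s)
Affine points: 22. Add the point at infinity: total = 23.

#E(F_23) = 23


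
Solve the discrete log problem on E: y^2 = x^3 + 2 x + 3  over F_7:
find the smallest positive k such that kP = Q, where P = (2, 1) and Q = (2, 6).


Enumerate multiples of P until we hit Q = (2, 6):
  1P = (2, 1)
  2P = (3, 6)
  3P = (6, 0)
  4P = (3, 1)
  5P = (2, 6)
Match found at i = 5.

k = 5


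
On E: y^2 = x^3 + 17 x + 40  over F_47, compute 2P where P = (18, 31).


Doubling: s = (3 x1^2 + a) / (2 y1)
s = (3*18^2 + 17) / (2*31) mod 47 = 44
x3 = s^2 - 2 x1 mod 47 = 44^2 - 2*18 = 20
y3 = s (x1 - x3) - y1 mod 47 = 44 * (18 - 20) - 31 = 22

2P = (20, 22)


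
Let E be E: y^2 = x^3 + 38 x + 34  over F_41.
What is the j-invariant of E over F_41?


Delta = -16(4 a^3 + 27 b^2) mod 41 = 35
-1728 * (4 a)^3 = -1728 * (4*38)^3 mod 41 = 36
j = 36 * 35^(-1) mod 41 = 35

j = 35 (mod 41)


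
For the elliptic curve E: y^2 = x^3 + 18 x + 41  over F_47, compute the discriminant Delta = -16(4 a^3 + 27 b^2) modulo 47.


4 a^3 + 27 b^2 = 4*18^3 + 27*41^2 = 23328 + 45387 = 68715
Delta = -16 * (68715) = -1099440
Delta mod 47 = 31

Delta = 31 (mod 47)


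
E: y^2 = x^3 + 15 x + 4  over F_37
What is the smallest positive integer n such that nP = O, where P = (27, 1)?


Compute successive multiples of P until we hit O:
  1P = (27, 1)
  2P = (27, 36)
  3P = O

ord(P) = 3


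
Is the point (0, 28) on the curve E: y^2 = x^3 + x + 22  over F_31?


Check whether y^2 = x^3 + 1 x + 22 (mod 31) for (x, y) = (0, 28).
LHS: y^2 = 28^2 mod 31 = 9
RHS: x^3 + 1 x + 22 = 0^3 + 1*0 + 22 mod 31 = 22
LHS != RHS

No, not on the curve


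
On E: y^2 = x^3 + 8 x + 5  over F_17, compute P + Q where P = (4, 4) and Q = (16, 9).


P != Q, so use the chord formula.
s = (y2 - y1) / (x2 - x1) = (5) / (12) mod 17 = 16
x3 = s^2 - x1 - x2 mod 17 = 16^2 - 4 - 16 = 15
y3 = s (x1 - x3) - y1 mod 17 = 16 * (4 - 15) - 4 = 7

P + Q = (15, 7)


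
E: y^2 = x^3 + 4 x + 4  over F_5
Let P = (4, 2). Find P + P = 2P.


Doubling: s = (3 x1^2 + a) / (2 y1)
s = (3*4^2 + 4) / (2*2) mod 5 = 3
x3 = s^2 - 2 x1 mod 5 = 3^2 - 2*4 = 1
y3 = s (x1 - x3) - y1 mod 5 = 3 * (4 - 1) - 2 = 2

2P = (1, 2)


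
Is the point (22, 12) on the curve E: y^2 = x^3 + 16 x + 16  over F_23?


Check whether y^2 = x^3 + 16 x + 16 (mod 23) for (x, y) = (22, 12).
LHS: y^2 = 12^2 mod 23 = 6
RHS: x^3 + 16 x + 16 = 22^3 + 16*22 + 16 mod 23 = 22
LHS != RHS

No, not on the curve


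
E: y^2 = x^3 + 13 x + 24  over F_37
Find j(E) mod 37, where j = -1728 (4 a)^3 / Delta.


Delta = -16(4 a^3 + 27 b^2) mod 37 = 22
-1728 * (4 a)^3 = -1728 * (4*13)^3 mod 37 = 14
j = 14 * 22^(-1) mod 37 = 4

j = 4 (mod 37)


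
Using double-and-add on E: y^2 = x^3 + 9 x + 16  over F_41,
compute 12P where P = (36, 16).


k = 12 = 1100_2 (binary, LSB first: 0011)
Double-and-add from P = (36, 16):
  bit 0 = 0: acc unchanged = O
  bit 1 = 0: acc unchanged = O
  bit 2 = 1: acc = O + (20, 18) = (20, 18)
  bit 3 = 1: acc = (20, 18) + (17, 11) = (14, 37)

12P = (14, 37)


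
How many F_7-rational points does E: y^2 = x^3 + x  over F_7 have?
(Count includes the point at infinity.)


For each x in F_7, count y with y^2 = x^3 + 1 x + 0 mod 7:
  x = 0: RHS = 0, y in [0]  -> 1 point(s)
  x = 1: RHS = 2, y in [3, 4]  -> 2 point(s)
  x = 3: RHS = 2, y in [3, 4]  -> 2 point(s)
  x = 5: RHS = 4, y in [2, 5]  -> 2 point(s)
Affine points: 7. Add the point at infinity: total = 8.

#E(F_7) = 8


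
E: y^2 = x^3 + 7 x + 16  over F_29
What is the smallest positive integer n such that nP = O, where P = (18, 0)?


Compute successive multiples of P until we hit O:
  1P = (18, 0)
  2P = O

ord(P) = 2


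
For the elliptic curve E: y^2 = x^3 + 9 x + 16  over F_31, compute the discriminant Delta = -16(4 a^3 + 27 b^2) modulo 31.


4 a^3 + 27 b^2 = 4*9^3 + 27*16^2 = 2916 + 6912 = 9828
Delta = -16 * (9828) = -157248
Delta mod 31 = 15

Delta = 15 (mod 31)


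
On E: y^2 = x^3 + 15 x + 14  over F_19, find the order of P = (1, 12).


Compute successive multiples of P until we hit O:
  1P = (1, 12)
  2P = (14, 2)
  3P = (11, 3)
  4P = (8, 0)
  5P = (11, 16)
  6P = (14, 17)
  7P = (1, 7)
  8P = O

ord(P) = 8


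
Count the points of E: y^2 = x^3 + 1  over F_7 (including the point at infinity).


For each x in F_7, count y with y^2 = x^3 + 0 x + 1 mod 7:
  x = 0: RHS = 1, y in [1, 6]  -> 2 point(s)
  x = 1: RHS = 2, y in [3, 4]  -> 2 point(s)
  x = 2: RHS = 2, y in [3, 4]  -> 2 point(s)
  x = 3: RHS = 0, y in [0]  -> 1 point(s)
  x = 4: RHS = 2, y in [3, 4]  -> 2 point(s)
  x = 5: RHS = 0, y in [0]  -> 1 point(s)
  x = 6: RHS = 0, y in [0]  -> 1 point(s)
Affine points: 11. Add the point at infinity: total = 12.

#E(F_7) = 12


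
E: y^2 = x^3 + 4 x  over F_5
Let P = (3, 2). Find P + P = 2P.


Doubling: s = (3 x1^2 + a) / (2 y1)
s = (3*3^2 + 4) / (2*2) mod 5 = 4
x3 = s^2 - 2 x1 mod 5 = 4^2 - 2*3 = 0
y3 = s (x1 - x3) - y1 mod 5 = 4 * (3 - 0) - 2 = 0

2P = (0, 0)


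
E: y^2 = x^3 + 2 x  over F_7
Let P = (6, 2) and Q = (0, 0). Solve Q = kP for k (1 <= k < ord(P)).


Enumerate multiples of P until we hit Q = (0, 0):
  1P = (6, 2)
  2P = (4, 4)
  3P = (5, 4)
  4P = (0, 0)
Match found at i = 4.

k = 4


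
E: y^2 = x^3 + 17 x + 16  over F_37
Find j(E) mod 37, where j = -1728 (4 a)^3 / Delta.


Delta = -16(4 a^3 + 27 b^2) mod 37 = 32
-1728 * (4 a)^3 = -1728 * (4*17)^3 mod 37 = 29
j = 29 * 32^(-1) mod 37 = 9

j = 9 (mod 37)


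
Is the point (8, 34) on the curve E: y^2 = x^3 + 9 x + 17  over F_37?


Check whether y^2 = x^3 + 9 x + 17 (mod 37) for (x, y) = (8, 34).
LHS: y^2 = 34^2 mod 37 = 9
RHS: x^3 + 9 x + 17 = 8^3 + 9*8 + 17 mod 37 = 9
LHS = RHS

Yes, on the curve


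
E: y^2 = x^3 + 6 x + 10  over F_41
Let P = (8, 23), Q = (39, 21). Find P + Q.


P != Q, so use the chord formula.
s = (y2 - y1) / (x2 - x1) = (39) / (31) mod 41 = 33
x3 = s^2 - x1 - x2 mod 41 = 33^2 - 8 - 39 = 17
y3 = s (x1 - x3) - y1 mod 41 = 33 * (8 - 17) - 23 = 8

P + Q = (17, 8)


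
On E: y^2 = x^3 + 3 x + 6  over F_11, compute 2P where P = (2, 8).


k = 2 = 10_2 (binary, LSB first: 01)
Double-and-add from P = (2, 8):
  bit 0 = 0: acc unchanged = O
  bit 1 = 1: acc = O + (5, 5) = (5, 5)

2P = (5, 5)


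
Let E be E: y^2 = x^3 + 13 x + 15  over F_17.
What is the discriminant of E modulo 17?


4 a^3 + 27 b^2 = 4*13^3 + 27*15^2 = 8788 + 6075 = 14863
Delta = -16 * (14863) = -237808
Delta mod 17 = 5

Delta = 5 (mod 17)


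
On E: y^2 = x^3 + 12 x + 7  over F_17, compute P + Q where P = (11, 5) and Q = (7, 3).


P != Q, so use the chord formula.
s = (y2 - y1) / (x2 - x1) = (15) / (13) mod 17 = 9
x3 = s^2 - x1 - x2 mod 17 = 9^2 - 11 - 7 = 12
y3 = s (x1 - x3) - y1 mod 17 = 9 * (11 - 12) - 5 = 3

P + Q = (12, 3)


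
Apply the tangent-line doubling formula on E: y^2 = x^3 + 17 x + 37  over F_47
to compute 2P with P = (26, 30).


Doubling: s = (3 x1^2 + a) / (2 y1)
s = (3*26^2 + 17) / (2*30) mod 47 = 38
x3 = s^2 - 2 x1 mod 47 = 38^2 - 2*26 = 29
y3 = s (x1 - x3) - y1 mod 47 = 38 * (26 - 29) - 30 = 44

2P = (29, 44)


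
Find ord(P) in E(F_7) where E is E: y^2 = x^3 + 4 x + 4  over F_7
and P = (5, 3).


Compute successive multiples of P until we hit O:
  1P = (5, 3)
  2P = (1, 3)
  3P = (1, 4)
  4P = (5, 4)
  5P = O

ord(P) = 5


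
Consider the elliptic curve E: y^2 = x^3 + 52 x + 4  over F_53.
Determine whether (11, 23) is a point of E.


Check whether y^2 = x^3 + 52 x + 4 (mod 53) for (x, y) = (11, 23).
LHS: y^2 = 23^2 mod 53 = 52
RHS: x^3 + 52 x + 4 = 11^3 + 52*11 + 4 mod 53 = 52
LHS = RHS

Yes, on the curve


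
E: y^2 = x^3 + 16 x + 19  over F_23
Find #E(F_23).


For each x in F_23, count y with y^2 = x^3 + 16 x + 19 mod 23:
  x = 1: RHS = 13, y in [6, 17]  -> 2 point(s)
  x = 2: RHS = 13, y in [6, 17]  -> 2 point(s)
  x = 3: RHS = 2, y in [5, 18]  -> 2 point(s)
  x = 4: RHS = 9, y in [3, 20]  -> 2 point(s)
  x = 6: RHS = 9, y in [3, 20]  -> 2 point(s)
  x = 9: RHS = 18, y in [8, 15]  -> 2 point(s)
  x = 10: RHS = 6, y in [11, 12]  -> 2 point(s)
  x = 11: RHS = 8, y in [10, 13]  -> 2 point(s)
  x = 13: RHS = 9, y in [3, 20]  -> 2 point(s)
  x = 15: RHS = 0, y in [0]  -> 1 point(s)
  x = 16: RHS = 1, y in [1, 22]  -> 2 point(s)
  x = 17: RHS = 6, y in [11, 12]  -> 2 point(s)
  x = 19: RHS = 6, y in [11, 12]  -> 2 point(s)
  x = 20: RHS = 13, y in [6, 17]  -> 2 point(s)
  x = 21: RHS = 2, y in [5, 18]  -> 2 point(s)
  x = 22: RHS = 2, y in [5, 18]  -> 2 point(s)
Affine points: 31. Add the point at infinity: total = 32.

#E(F_23) = 32


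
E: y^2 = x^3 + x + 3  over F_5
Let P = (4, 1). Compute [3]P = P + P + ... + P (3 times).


k = 3 = 11_2 (binary, LSB first: 11)
Double-and-add from P = (4, 1):
  bit 0 = 1: acc = O + (4, 1) = (4, 1)
  bit 1 = 1: acc = (4, 1) + (1, 0) = (4, 4)

3P = (4, 4)


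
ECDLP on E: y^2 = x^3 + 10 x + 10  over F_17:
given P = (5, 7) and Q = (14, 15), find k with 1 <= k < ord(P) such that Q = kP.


Enumerate multiples of P until we hit Q = (14, 15):
  1P = (5, 7)
  2P = (7, 10)
  3P = (3, 13)
  4P = (1, 15)
  5P = (15, 13)
  6P = (13, 12)
  7P = (14, 15)
Match found at i = 7.

k = 7


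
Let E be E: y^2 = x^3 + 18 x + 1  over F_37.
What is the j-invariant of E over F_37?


Delta = -16(4 a^3 + 27 b^2) mod 37 = 20
-1728 * (4 a)^3 = -1728 * (4*18)^3 mod 37 = 23
j = 23 * 20^(-1) mod 37 = 3

j = 3 (mod 37)


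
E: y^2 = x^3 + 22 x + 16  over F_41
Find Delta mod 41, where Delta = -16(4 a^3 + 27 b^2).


4 a^3 + 27 b^2 = 4*22^3 + 27*16^2 = 42592 + 6912 = 49504
Delta = -16 * (49504) = -792064
Delta mod 41 = 15

Delta = 15 (mod 41)


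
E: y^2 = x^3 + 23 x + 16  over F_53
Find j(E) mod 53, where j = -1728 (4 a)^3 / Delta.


Delta = -16(4 a^3 + 27 b^2) mod 53 = 7
-1728 * (4 a)^3 = -1728 * (4*23)^3 mod 53 = 40
j = 40 * 7^(-1) mod 53 = 36

j = 36 (mod 53)


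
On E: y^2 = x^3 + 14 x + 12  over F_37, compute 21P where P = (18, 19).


k = 21 = 10101_2 (binary, LSB first: 10101)
Double-and-add from P = (18, 19):
  bit 0 = 1: acc = O + (18, 19) = (18, 19)
  bit 1 = 0: acc unchanged = (18, 19)
  bit 2 = 1: acc = (18, 19) + (3, 28) = (6, 33)
  bit 3 = 0: acc unchanged = (6, 33)
  bit 4 = 1: acc = (6, 33) + (16, 15) = (36, 21)

21P = (36, 21)


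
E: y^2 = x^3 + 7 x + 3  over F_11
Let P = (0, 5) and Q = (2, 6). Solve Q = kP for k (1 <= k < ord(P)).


Enumerate multiples of P until we hit Q = (2, 6):
  1P = (0, 5)
  2P = (5, 8)
  3P = (9, 5)
  4P = (2, 6)
Match found at i = 4.

k = 4


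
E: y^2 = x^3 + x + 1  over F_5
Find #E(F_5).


For each x in F_5, count y with y^2 = x^3 + 1 x + 1 mod 5:
  x = 0: RHS = 1, y in [1, 4]  -> 2 point(s)
  x = 2: RHS = 1, y in [1, 4]  -> 2 point(s)
  x = 3: RHS = 1, y in [1, 4]  -> 2 point(s)
  x = 4: RHS = 4, y in [2, 3]  -> 2 point(s)
Affine points: 8. Add the point at infinity: total = 9.

#E(F_5) = 9


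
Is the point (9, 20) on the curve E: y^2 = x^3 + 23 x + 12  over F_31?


Check whether y^2 = x^3 + 23 x + 12 (mod 31) for (x, y) = (9, 20).
LHS: y^2 = 20^2 mod 31 = 28
RHS: x^3 + 23 x + 12 = 9^3 + 23*9 + 12 mod 31 = 18
LHS != RHS

No, not on the curve


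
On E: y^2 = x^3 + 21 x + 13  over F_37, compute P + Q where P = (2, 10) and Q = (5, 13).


P != Q, so use the chord formula.
s = (y2 - y1) / (x2 - x1) = (3) / (3) mod 37 = 1
x3 = s^2 - x1 - x2 mod 37 = 1^2 - 2 - 5 = 31
y3 = s (x1 - x3) - y1 mod 37 = 1 * (2 - 31) - 10 = 35

P + Q = (31, 35)


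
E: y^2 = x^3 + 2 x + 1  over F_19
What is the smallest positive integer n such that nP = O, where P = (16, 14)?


Compute successive multiples of P until we hit O:
  1P = (16, 14)
  2P = (7, 15)
  3P = (0, 18)
  4P = (9, 8)
  5P = (18, 6)
  6P = (1, 2)
  7P = (11, 9)
  8P = (12, 9)
  ... (continuing to 27P)
  27P = O

ord(P) = 27


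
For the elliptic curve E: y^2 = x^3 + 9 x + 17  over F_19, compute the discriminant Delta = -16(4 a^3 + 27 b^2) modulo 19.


4 a^3 + 27 b^2 = 4*9^3 + 27*17^2 = 2916 + 7803 = 10719
Delta = -16 * (10719) = -171504
Delta mod 19 = 9

Delta = 9 (mod 19)


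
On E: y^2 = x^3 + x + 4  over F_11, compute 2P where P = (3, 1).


Doubling: s = (3 x1^2 + a) / (2 y1)
s = (3*3^2 + 1) / (2*1) mod 11 = 3
x3 = s^2 - 2 x1 mod 11 = 3^2 - 2*3 = 3
y3 = s (x1 - x3) - y1 mod 11 = 3 * (3 - 3) - 1 = 10

2P = (3, 10)


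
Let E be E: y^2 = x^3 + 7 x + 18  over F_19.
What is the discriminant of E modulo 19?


4 a^3 + 27 b^2 = 4*7^3 + 27*18^2 = 1372 + 8748 = 10120
Delta = -16 * (10120) = -161920
Delta mod 19 = 17

Delta = 17 (mod 19)


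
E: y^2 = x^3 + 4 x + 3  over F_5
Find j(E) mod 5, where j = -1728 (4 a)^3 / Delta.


Delta = -16(4 a^3 + 27 b^2) mod 5 = 1
-1728 * (4 a)^3 = -1728 * (4*4)^3 mod 5 = 2
j = 2 * 1^(-1) mod 5 = 2

j = 2 (mod 5)


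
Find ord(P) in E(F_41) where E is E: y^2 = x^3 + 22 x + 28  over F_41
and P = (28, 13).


Compute successive multiples of P until we hit O:
  1P = (28, 13)
  2P = (35, 7)
  3P = (3, 30)
  4P = (2, 30)
  5P = (7, 19)
  6P = (27, 16)
  7P = (36, 11)
  8P = (36, 30)
  ... (continuing to 15P)
  15P = O

ord(P) = 15


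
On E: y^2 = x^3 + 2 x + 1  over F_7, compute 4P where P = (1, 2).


k = 4 = 100_2 (binary, LSB first: 001)
Double-and-add from P = (1, 2):
  bit 0 = 0: acc unchanged = O
  bit 1 = 0: acc unchanged = O
  bit 2 = 1: acc = O + (1, 5) = (1, 5)

4P = (1, 5)


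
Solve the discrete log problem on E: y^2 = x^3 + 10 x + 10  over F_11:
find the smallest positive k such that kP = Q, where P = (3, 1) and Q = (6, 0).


Enumerate multiples of P until we hit Q = (6, 0):
  1P = (3, 1)
  2P = (9, 9)
  3P = (2, 4)
  4P = (4, 2)
  5P = (5, 8)
  6P = (7, 7)
  7P = (6, 0)
Match found at i = 7.

k = 7


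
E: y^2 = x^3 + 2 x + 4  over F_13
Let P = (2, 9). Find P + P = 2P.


Doubling: s = (3 x1^2 + a) / (2 y1)
s = (3*2^2 + 2) / (2*9) mod 13 = 8
x3 = s^2 - 2 x1 mod 13 = 8^2 - 2*2 = 8
y3 = s (x1 - x3) - y1 mod 13 = 8 * (2 - 8) - 9 = 8

2P = (8, 8)


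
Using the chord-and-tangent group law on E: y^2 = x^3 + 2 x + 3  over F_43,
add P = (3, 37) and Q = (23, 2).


P != Q, so use the chord formula.
s = (y2 - y1) / (x2 - x1) = (8) / (20) mod 43 = 9
x3 = s^2 - x1 - x2 mod 43 = 9^2 - 3 - 23 = 12
y3 = s (x1 - x3) - y1 mod 43 = 9 * (3 - 12) - 37 = 11

P + Q = (12, 11)


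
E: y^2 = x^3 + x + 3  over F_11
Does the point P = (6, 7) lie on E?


Check whether y^2 = x^3 + 1 x + 3 (mod 11) for (x, y) = (6, 7).
LHS: y^2 = 7^2 mod 11 = 5
RHS: x^3 + 1 x + 3 = 6^3 + 1*6 + 3 mod 11 = 5
LHS = RHS

Yes, on the curve


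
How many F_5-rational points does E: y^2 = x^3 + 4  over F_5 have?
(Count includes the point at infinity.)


For each x in F_5, count y with y^2 = x^3 + 0 x + 4 mod 5:
  x = 0: RHS = 4, y in [2, 3]  -> 2 point(s)
  x = 1: RHS = 0, y in [0]  -> 1 point(s)
  x = 3: RHS = 1, y in [1, 4]  -> 2 point(s)
Affine points: 5. Add the point at infinity: total = 6.

#E(F_5) = 6


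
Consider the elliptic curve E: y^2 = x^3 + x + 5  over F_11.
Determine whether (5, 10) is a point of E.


Check whether y^2 = x^3 + 1 x + 5 (mod 11) for (x, y) = (5, 10).
LHS: y^2 = 10^2 mod 11 = 1
RHS: x^3 + 1 x + 5 = 5^3 + 1*5 + 5 mod 11 = 3
LHS != RHS

No, not on the curve


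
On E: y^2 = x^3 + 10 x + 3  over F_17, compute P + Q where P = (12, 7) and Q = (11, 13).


P != Q, so use the chord formula.
s = (y2 - y1) / (x2 - x1) = (6) / (16) mod 17 = 11
x3 = s^2 - x1 - x2 mod 17 = 11^2 - 12 - 11 = 13
y3 = s (x1 - x3) - y1 mod 17 = 11 * (12 - 13) - 7 = 16

P + Q = (13, 16)


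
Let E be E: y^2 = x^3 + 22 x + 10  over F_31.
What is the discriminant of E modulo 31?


4 a^3 + 27 b^2 = 4*22^3 + 27*10^2 = 42592 + 2700 = 45292
Delta = -16 * (45292) = -724672
Delta mod 31 = 15

Delta = 15 (mod 31)


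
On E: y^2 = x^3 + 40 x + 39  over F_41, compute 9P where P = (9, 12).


k = 9 = 1001_2 (binary, LSB first: 1001)
Double-and-add from P = (9, 12):
  bit 0 = 1: acc = O + (9, 12) = (9, 12)
  bit 1 = 0: acc unchanged = (9, 12)
  bit 2 = 0: acc unchanged = (9, 12)
  bit 3 = 1: acc = (9, 12) + (26, 0) = (37, 15)

9P = (37, 15)


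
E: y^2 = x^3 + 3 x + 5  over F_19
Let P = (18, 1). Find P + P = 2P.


Doubling: s = (3 x1^2 + a) / (2 y1)
s = (3*18^2 + 3) / (2*1) mod 19 = 3
x3 = s^2 - 2 x1 mod 19 = 3^2 - 2*18 = 11
y3 = s (x1 - x3) - y1 mod 19 = 3 * (18 - 11) - 1 = 1

2P = (11, 1)


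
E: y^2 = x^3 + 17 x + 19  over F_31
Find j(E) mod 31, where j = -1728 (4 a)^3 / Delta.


Delta = -16(4 a^3 + 27 b^2) mod 31 = 10
-1728 * (4 a)^3 = -1728 * (4*17)^3 mod 31 = 23
j = 23 * 10^(-1) mod 31 = 24

j = 24 (mod 31)


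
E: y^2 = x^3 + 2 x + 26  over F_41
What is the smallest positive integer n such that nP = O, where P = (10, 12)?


Compute successive multiples of P until we hit O:
  1P = (10, 12)
  2P = (31, 21)
  3P = (37, 35)
  4P = (40, 8)
  5P = (24, 9)
  6P = (6, 34)
  7P = (4, 37)
  8P = (25, 30)
  ... (continuing to 33P)
  33P = O

ord(P) = 33


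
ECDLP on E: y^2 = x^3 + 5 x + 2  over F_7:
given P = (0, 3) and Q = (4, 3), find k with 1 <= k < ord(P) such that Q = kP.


Enumerate multiples of P until we hit Q = (4, 3):
  1P = (0, 3)
  2P = (4, 3)
Match found at i = 2.

k = 2


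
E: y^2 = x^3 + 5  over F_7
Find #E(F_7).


For each x in F_7, count y with y^2 = x^3 + 0 x + 5 mod 7:
  x = 3: RHS = 4, y in [2, 5]  -> 2 point(s)
  x = 5: RHS = 4, y in [2, 5]  -> 2 point(s)
  x = 6: RHS = 4, y in [2, 5]  -> 2 point(s)
Affine points: 6. Add the point at infinity: total = 7.

#E(F_7) = 7


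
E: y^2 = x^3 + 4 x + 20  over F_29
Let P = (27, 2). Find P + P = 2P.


Doubling: s = (3 x1^2 + a) / (2 y1)
s = (3*27^2 + 4) / (2*2) mod 29 = 4
x3 = s^2 - 2 x1 mod 29 = 4^2 - 2*27 = 20
y3 = s (x1 - x3) - y1 mod 29 = 4 * (27 - 20) - 2 = 26

2P = (20, 26)


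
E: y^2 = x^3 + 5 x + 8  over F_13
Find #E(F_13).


For each x in F_13, count y with y^2 = x^3 + 5 x + 8 mod 13:
  x = 1: RHS = 1, y in [1, 12]  -> 2 point(s)
  x = 2: RHS = 0, y in [0]  -> 1 point(s)
  x = 4: RHS = 1, y in [1, 12]  -> 2 point(s)
  x = 7: RHS = 9, y in [3, 10]  -> 2 point(s)
  x = 8: RHS = 1, y in [1, 12]  -> 2 point(s)
  x = 11: RHS = 3, y in [4, 9]  -> 2 point(s)
Affine points: 11. Add the point at infinity: total = 12.

#E(F_13) = 12


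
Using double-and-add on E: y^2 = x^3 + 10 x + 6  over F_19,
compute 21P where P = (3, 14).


k = 21 = 10101_2 (binary, LSB first: 10101)
Double-and-add from P = (3, 14):
  bit 0 = 1: acc = O + (3, 14) = (3, 14)
  bit 1 = 0: acc unchanged = (3, 14)
  bit 2 = 1: acc = (3, 14) + (8, 3) = (6, 4)
  bit 3 = 0: acc unchanged = (6, 4)
  bit 4 = 1: acc = (6, 4) + (16, 14) = (17, 4)

21P = (17, 4)


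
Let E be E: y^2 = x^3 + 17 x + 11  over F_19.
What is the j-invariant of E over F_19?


Delta = -16(4 a^3 + 27 b^2) mod 19 = 15
-1728 * (4 a)^3 = -1728 * (4*17)^3 mod 19 = 1
j = 1 * 15^(-1) mod 19 = 14

j = 14 (mod 19)


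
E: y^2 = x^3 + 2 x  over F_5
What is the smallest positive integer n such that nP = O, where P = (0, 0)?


Compute successive multiples of P until we hit O:
  1P = (0, 0)
  2P = O

ord(P) = 2


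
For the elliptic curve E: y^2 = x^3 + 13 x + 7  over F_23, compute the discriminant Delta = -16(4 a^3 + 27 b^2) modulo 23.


4 a^3 + 27 b^2 = 4*13^3 + 27*7^2 = 8788 + 1323 = 10111
Delta = -16 * (10111) = -161776
Delta mod 23 = 6

Delta = 6 (mod 23)


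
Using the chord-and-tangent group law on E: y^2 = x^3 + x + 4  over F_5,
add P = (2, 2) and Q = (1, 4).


P != Q, so use the chord formula.
s = (y2 - y1) / (x2 - x1) = (2) / (4) mod 5 = 3
x3 = s^2 - x1 - x2 mod 5 = 3^2 - 2 - 1 = 1
y3 = s (x1 - x3) - y1 mod 5 = 3 * (2 - 1) - 2 = 1

P + Q = (1, 1)


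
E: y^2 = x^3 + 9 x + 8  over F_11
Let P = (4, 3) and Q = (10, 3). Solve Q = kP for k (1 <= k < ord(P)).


Enumerate multiples of P until we hit Q = (10, 3):
  1P = (4, 3)
  2P = (8, 3)
  3P = (10, 8)
  4P = (9, 2)
  5P = (2, 1)
  6P = (6, 6)
  7P = (6, 5)
  8P = (2, 10)
  9P = (9, 9)
  10P = (10, 3)
Match found at i = 10.

k = 10


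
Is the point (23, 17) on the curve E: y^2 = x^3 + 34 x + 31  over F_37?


Check whether y^2 = x^3 + 34 x + 31 (mod 37) for (x, y) = (23, 17).
LHS: y^2 = 17^2 mod 37 = 30
RHS: x^3 + 34 x + 31 = 23^3 + 34*23 + 31 mod 37 = 30
LHS = RHS

Yes, on the curve


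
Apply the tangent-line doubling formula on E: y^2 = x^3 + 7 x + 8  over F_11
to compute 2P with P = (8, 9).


Doubling: s = (3 x1^2 + a) / (2 y1)
s = (3*8^2 + 7) / (2*9) mod 11 = 8
x3 = s^2 - 2 x1 mod 11 = 8^2 - 2*8 = 4
y3 = s (x1 - x3) - y1 mod 11 = 8 * (8 - 4) - 9 = 1

2P = (4, 1)


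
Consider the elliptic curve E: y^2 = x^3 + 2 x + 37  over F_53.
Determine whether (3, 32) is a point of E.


Check whether y^2 = x^3 + 2 x + 37 (mod 53) for (x, y) = (3, 32).
LHS: y^2 = 32^2 mod 53 = 17
RHS: x^3 + 2 x + 37 = 3^3 + 2*3 + 37 mod 53 = 17
LHS = RHS

Yes, on the curve


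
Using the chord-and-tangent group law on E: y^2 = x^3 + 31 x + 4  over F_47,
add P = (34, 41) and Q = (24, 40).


P != Q, so use the chord formula.
s = (y2 - y1) / (x2 - x1) = (46) / (37) mod 47 = 33
x3 = s^2 - x1 - x2 mod 47 = 33^2 - 34 - 24 = 44
y3 = s (x1 - x3) - y1 mod 47 = 33 * (34 - 44) - 41 = 5

P + Q = (44, 5)


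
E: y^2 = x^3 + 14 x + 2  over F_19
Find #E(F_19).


For each x in F_19, count y with y^2 = x^3 + 14 x + 2 mod 19:
  x = 1: RHS = 17, y in [6, 13]  -> 2 point(s)
  x = 2: RHS = 0, y in [0]  -> 1 point(s)
  x = 5: RHS = 7, y in [8, 11]  -> 2 point(s)
  x = 6: RHS = 17, y in [6, 13]  -> 2 point(s)
  x = 7: RHS = 6, y in [5, 14]  -> 2 point(s)
  x = 11: RHS = 5, y in [9, 10]  -> 2 point(s)
  x = 12: RHS = 17, y in [6, 13]  -> 2 point(s)
  x = 13: RHS = 6, y in [5, 14]  -> 2 point(s)
  x = 14: RHS = 16, y in [4, 15]  -> 2 point(s)
  x = 16: RHS = 9, y in [3, 16]  -> 2 point(s)
  x = 17: RHS = 4, y in [2, 17]  -> 2 point(s)
  x = 18: RHS = 6, y in [5, 14]  -> 2 point(s)
Affine points: 23. Add the point at infinity: total = 24.

#E(F_19) = 24


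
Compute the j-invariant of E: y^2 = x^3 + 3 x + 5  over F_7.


Delta = -16(4 a^3 + 27 b^2) mod 7 = 2
-1728 * (4 a)^3 = -1728 * (4*3)^3 mod 7 = 6
j = 6 * 2^(-1) mod 7 = 3

j = 3 (mod 7)


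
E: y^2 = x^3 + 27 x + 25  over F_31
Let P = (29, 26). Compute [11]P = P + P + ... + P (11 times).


k = 11 = 1011_2 (binary, LSB first: 1101)
Double-and-add from P = (29, 26):
  bit 0 = 1: acc = O + (29, 26) = (29, 26)
  bit 1 = 1: acc = (29, 26) + (22, 18) = (18, 22)
  bit 2 = 0: acc unchanged = (18, 22)
  bit 3 = 1: acc = (18, 22) + (0, 5) = (27, 16)

11P = (27, 16)


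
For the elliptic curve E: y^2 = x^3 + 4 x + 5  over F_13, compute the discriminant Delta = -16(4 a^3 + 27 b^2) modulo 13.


4 a^3 + 27 b^2 = 4*4^3 + 27*5^2 = 256 + 675 = 931
Delta = -16 * (931) = -14896
Delta mod 13 = 2

Delta = 2 (mod 13)


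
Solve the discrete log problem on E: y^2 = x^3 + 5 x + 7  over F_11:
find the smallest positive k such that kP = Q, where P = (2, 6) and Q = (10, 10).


Enumerate multiples of P until we hit Q = (10, 10):
  1P = (2, 6)
  2P = (10, 1)
  3P = (3, 7)
  4P = (7, 0)
  5P = (3, 4)
  6P = (10, 10)
Match found at i = 6.

k = 6


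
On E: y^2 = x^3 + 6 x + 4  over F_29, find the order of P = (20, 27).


Compute successive multiples of P until we hit O:
  1P = (20, 27)
  2P = (27, 10)
  3P = (24, 20)
  4P = (8, 10)
  5P = (2, 13)
  6P = (23, 19)
  7P = (6, 13)
  8P = (4, 18)
  ... (continuing to 37P)
  37P = O

ord(P) = 37


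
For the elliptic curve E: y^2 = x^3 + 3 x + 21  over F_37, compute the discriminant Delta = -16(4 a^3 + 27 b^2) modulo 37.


4 a^3 + 27 b^2 = 4*3^3 + 27*21^2 = 108 + 11907 = 12015
Delta = -16 * (12015) = -192240
Delta mod 37 = 12

Delta = 12 (mod 37)


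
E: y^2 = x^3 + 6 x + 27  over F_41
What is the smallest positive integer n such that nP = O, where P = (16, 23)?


Compute successive multiples of P until we hit O:
  1P = (16, 23)
  2P = (10, 12)
  3P = (40, 15)
  4P = (17, 32)
  5P = (7, 17)
  6P = (23, 27)
  7P = (4, 19)
  8P = (12, 33)
  ... (continuing to 42P)
  42P = O

ord(P) = 42


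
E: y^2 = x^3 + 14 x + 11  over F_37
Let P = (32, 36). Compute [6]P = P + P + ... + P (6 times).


k = 6 = 110_2 (binary, LSB first: 011)
Double-and-add from P = (32, 36):
  bit 0 = 0: acc unchanged = O
  bit 1 = 1: acc = O + (20, 22) = (20, 22)
  bit 2 = 1: acc = (20, 22) + (35, 30) = (28, 28)

6P = (28, 28)


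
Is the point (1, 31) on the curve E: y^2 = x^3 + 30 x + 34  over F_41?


Check whether y^2 = x^3 + 30 x + 34 (mod 41) for (x, y) = (1, 31).
LHS: y^2 = 31^2 mod 41 = 18
RHS: x^3 + 30 x + 34 = 1^3 + 30*1 + 34 mod 41 = 24
LHS != RHS

No, not on the curve


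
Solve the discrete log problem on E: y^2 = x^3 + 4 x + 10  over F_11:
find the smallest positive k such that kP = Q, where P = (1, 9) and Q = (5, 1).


Enumerate multiples of P until we hit Q = (5, 1):
  1P = (1, 9)
  2P = (10, 4)
  3P = (9, 4)
  4P = (5, 10)
  5P = (3, 7)
  6P = (8, 9)
  7P = (2, 2)
  8P = (2, 9)
  9P = (8, 2)
  10P = (3, 4)
  11P = (5, 1)
Match found at i = 11.

k = 11


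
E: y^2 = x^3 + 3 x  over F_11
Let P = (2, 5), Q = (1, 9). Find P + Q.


P != Q, so use the chord formula.
s = (y2 - y1) / (x2 - x1) = (4) / (10) mod 11 = 7
x3 = s^2 - x1 - x2 mod 11 = 7^2 - 2 - 1 = 2
y3 = s (x1 - x3) - y1 mod 11 = 7 * (2 - 2) - 5 = 6

P + Q = (2, 6)


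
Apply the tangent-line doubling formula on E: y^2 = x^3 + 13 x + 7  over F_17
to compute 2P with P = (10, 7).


Doubling: s = (3 x1^2 + a) / (2 y1)
s = (3*10^2 + 13) / (2*7) mod 17 = 9
x3 = s^2 - 2 x1 mod 17 = 9^2 - 2*10 = 10
y3 = s (x1 - x3) - y1 mod 17 = 9 * (10 - 10) - 7 = 10

2P = (10, 10)


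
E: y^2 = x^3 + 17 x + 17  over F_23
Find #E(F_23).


For each x in F_23, count y with y^2 = x^3 + 17 x + 17 mod 23:
  x = 1: RHS = 12, y in [9, 14]  -> 2 point(s)
  x = 2: RHS = 13, y in [6, 17]  -> 2 point(s)
  x = 3: RHS = 3, y in [7, 16]  -> 2 point(s)
  x = 6: RHS = 13, y in [6, 17]  -> 2 point(s)
  x = 9: RHS = 2, y in [5, 18]  -> 2 point(s)
  x = 14: RHS = 9, y in [3, 20]  -> 2 point(s)
  x = 15: RHS = 13, y in [6, 17]  -> 2 point(s)
  x = 19: RHS = 0, y in [0]  -> 1 point(s)
  x = 20: RHS = 8, y in [10, 13]  -> 2 point(s)
Affine points: 17. Add the point at infinity: total = 18.

#E(F_23) = 18


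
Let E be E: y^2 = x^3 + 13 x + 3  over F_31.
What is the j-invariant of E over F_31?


Delta = -16(4 a^3 + 27 b^2) mod 31 = 26
-1728 * (4 a)^3 = -1728 * (4*13)^3 mod 31 = 29
j = 29 * 26^(-1) mod 31 = 19

j = 19 (mod 31)


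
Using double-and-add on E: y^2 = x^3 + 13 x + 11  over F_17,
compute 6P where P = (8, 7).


k = 6 = 110_2 (binary, LSB first: 011)
Double-and-add from P = (8, 7):
  bit 0 = 0: acc unchanged = O
  bit 1 = 1: acc = O + (3, 14) = (3, 14)
  bit 2 = 1: acc = (3, 14) + (12, 12) = (1, 12)

6P = (1, 12)


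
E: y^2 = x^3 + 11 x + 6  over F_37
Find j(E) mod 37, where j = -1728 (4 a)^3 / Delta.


Delta = -16(4 a^3 + 27 b^2) mod 37 = 15
-1728 * (4 a)^3 = -1728 * (4*11)^3 mod 37 = 36
j = 36 * 15^(-1) mod 37 = 32

j = 32 (mod 37)


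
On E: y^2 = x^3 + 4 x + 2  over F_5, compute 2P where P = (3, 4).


Doubling: s = (3 x1^2 + a) / (2 y1)
s = (3*3^2 + 4) / (2*4) mod 5 = 2
x3 = s^2 - 2 x1 mod 5 = 2^2 - 2*3 = 3
y3 = s (x1 - x3) - y1 mod 5 = 2 * (3 - 3) - 4 = 1

2P = (3, 1)


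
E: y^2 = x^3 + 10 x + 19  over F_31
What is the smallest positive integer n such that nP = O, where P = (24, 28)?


Compute successive multiples of P until we hit O:
  1P = (24, 28)
  2P = (21, 2)
  3P = (6, 4)
  4P = (20, 29)
  5P = (20, 2)
  6P = (6, 27)
  7P = (21, 29)
  8P = (24, 3)
  ... (continuing to 9P)
  9P = O

ord(P) = 9


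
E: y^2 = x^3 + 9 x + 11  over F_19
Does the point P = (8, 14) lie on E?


Check whether y^2 = x^3 + 9 x + 11 (mod 19) for (x, y) = (8, 14).
LHS: y^2 = 14^2 mod 19 = 6
RHS: x^3 + 9 x + 11 = 8^3 + 9*8 + 11 mod 19 = 6
LHS = RHS

Yes, on the curve


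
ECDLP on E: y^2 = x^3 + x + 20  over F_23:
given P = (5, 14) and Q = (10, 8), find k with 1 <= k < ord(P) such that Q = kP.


Enumerate multiples of P until we hit Q = (10, 8):
  1P = (5, 14)
  2P = (3, 21)
  3P = (10, 15)
  4P = (20, 6)
  5P = (22, 15)
  6P = (12, 14)
  7P = (6, 9)
  8P = (14, 8)
  9P = (7, 18)
  10P = (15, 12)
  11P = (15, 11)
  12P = (7, 5)
  13P = (14, 15)
  14P = (6, 14)
  15P = (12, 9)
  16P = (22, 8)
  17P = (20, 17)
  18P = (10, 8)
Match found at i = 18.

k = 18


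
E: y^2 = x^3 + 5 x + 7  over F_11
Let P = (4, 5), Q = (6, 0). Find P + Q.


P != Q, so use the chord formula.
s = (y2 - y1) / (x2 - x1) = (6) / (2) mod 11 = 3
x3 = s^2 - x1 - x2 mod 11 = 3^2 - 4 - 6 = 10
y3 = s (x1 - x3) - y1 mod 11 = 3 * (4 - 10) - 5 = 10

P + Q = (10, 10)


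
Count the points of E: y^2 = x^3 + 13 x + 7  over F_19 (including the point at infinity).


For each x in F_19, count y with y^2 = x^3 + 13 x + 7 mod 19:
  x = 0: RHS = 7, y in [8, 11]  -> 2 point(s)
  x = 3: RHS = 16, y in [4, 15]  -> 2 point(s)
  x = 4: RHS = 9, y in [3, 16]  -> 2 point(s)
  x = 5: RHS = 7, y in [8, 11]  -> 2 point(s)
  x = 6: RHS = 16, y in [4, 15]  -> 2 point(s)
  x = 7: RHS = 4, y in [2, 17]  -> 2 point(s)
  x = 9: RHS = 17, y in [6, 13]  -> 2 point(s)
  x = 10: RHS = 16, y in [4, 15]  -> 2 point(s)
  x = 13: RHS = 17, y in [6, 13]  -> 2 point(s)
  x = 14: RHS = 7, y in [8, 11]  -> 2 point(s)
  x = 15: RHS = 5, y in [9, 10]  -> 2 point(s)
  x = 16: RHS = 17, y in [6, 13]  -> 2 point(s)
  x = 17: RHS = 11, y in [7, 12]  -> 2 point(s)
Affine points: 26. Add the point at infinity: total = 27.

#E(F_19) = 27


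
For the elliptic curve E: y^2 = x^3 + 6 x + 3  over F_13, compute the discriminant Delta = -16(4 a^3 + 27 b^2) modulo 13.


4 a^3 + 27 b^2 = 4*6^3 + 27*3^2 = 864 + 243 = 1107
Delta = -16 * (1107) = -17712
Delta mod 13 = 7

Delta = 7 (mod 13)


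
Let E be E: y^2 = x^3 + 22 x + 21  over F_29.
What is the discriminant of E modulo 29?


4 a^3 + 27 b^2 = 4*22^3 + 27*21^2 = 42592 + 11907 = 54499
Delta = -16 * (54499) = -871984
Delta mod 29 = 17

Delta = 17 (mod 29)


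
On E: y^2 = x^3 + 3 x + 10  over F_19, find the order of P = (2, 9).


Compute successive multiples of P until we hit O:
  1P = (2, 9)
  2P = (12, 8)
  3P = (9, 5)
  4P = (6, 15)
  5P = (18, 5)
  6P = (5, 6)
  7P = (13, 2)
  8P = (11, 14)
  ... (continuing to 17P)
  17P = O

ord(P) = 17


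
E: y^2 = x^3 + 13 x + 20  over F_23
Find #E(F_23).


For each x in F_23, count y with y^2 = x^3 + 13 x + 20 mod 23:
  x = 2: RHS = 8, y in [10, 13]  -> 2 point(s)
  x = 5: RHS = 3, y in [7, 16]  -> 2 point(s)
  x = 10: RHS = 0, y in [0]  -> 1 point(s)
  x = 12: RHS = 18, y in [8, 15]  -> 2 point(s)
  x = 14: RHS = 2, y in [5, 18]  -> 2 point(s)
  x = 15: RHS = 2, y in [5, 18]  -> 2 point(s)
  x = 16: RHS = 0, y in [0]  -> 1 point(s)
  x = 17: RHS = 2, y in [5, 18]  -> 2 point(s)
  x = 20: RHS = 0, y in [0]  -> 1 point(s)
  x = 21: RHS = 9, y in [3, 20]  -> 2 point(s)
  x = 22: RHS = 6, y in [11, 12]  -> 2 point(s)
Affine points: 19. Add the point at infinity: total = 20.

#E(F_23) = 20


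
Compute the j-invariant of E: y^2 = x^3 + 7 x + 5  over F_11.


Delta = -16(4 a^3 + 27 b^2) mod 11 = 6
-1728 * (4 a)^3 = -1728 * (4*7)^3 mod 11 = 4
j = 4 * 6^(-1) mod 11 = 8

j = 8 (mod 11)


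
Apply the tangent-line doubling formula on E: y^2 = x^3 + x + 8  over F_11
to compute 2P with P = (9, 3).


Doubling: s = (3 x1^2 + a) / (2 y1)
s = (3*9^2 + 1) / (2*3) mod 11 = 4
x3 = s^2 - 2 x1 mod 11 = 4^2 - 2*9 = 9
y3 = s (x1 - x3) - y1 mod 11 = 4 * (9 - 9) - 3 = 8

2P = (9, 8)


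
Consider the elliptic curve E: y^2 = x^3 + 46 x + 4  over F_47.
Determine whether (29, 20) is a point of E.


Check whether y^2 = x^3 + 46 x + 4 (mod 47) for (x, y) = (29, 20).
LHS: y^2 = 20^2 mod 47 = 24
RHS: x^3 + 46 x + 4 = 29^3 + 46*29 + 4 mod 47 = 18
LHS != RHS

No, not on the curve


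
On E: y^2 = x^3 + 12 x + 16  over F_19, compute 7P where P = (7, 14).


k = 7 = 111_2 (binary, LSB first: 111)
Double-and-add from P = (7, 14):
  bit 0 = 1: acc = O + (7, 14) = (7, 14)
  bit 1 = 1: acc = (7, 14) + (11, 4) = (12, 8)
  bit 2 = 1: acc = (12, 8) + (6, 0) = (7, 5)

7P = (7, 5)


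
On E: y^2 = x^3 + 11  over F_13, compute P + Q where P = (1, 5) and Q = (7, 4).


P != Q, so use the chord formula.
s = (y2 - y1) / (x2 - x1) = (12) / (6) mod 13 = 2
x3 = s^2 - x1 - x2 mod 13 = 2^2 - 1 - 7 = 9
y3 = s (x1 - x3) - y1 mod 13 = 2 * (1 - 9) - 5 = 5

P + Q = (9, 5)


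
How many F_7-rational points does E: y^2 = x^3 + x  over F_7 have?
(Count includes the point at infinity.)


For each x in F_7, count y with y^2 = x^3 + 1 x + 0 mod 7:
  x = 0: RHS = 0, y in [0]  -> 1 point(s)
  x = 1: RHS = 2, y in [3, 4]  -> 2 point(s)
  x = 3: RHS = 2, y in [3, 4]  -> 2 point(s)
  x = 5: RHS = 4, y in [2, 5]  -> 2 point(s)
Affine points: 7. Add the point at infinity: total = 8.

#E(F_7) = 8


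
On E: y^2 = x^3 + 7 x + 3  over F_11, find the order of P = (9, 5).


Compute successive multiples of P until we hit O:
  1P = (9, 5)
  2P = (2, 5)
  3P = (0, 6)
  4P = (5, 8)
  5P = (1, 0)
  6P = (5, 3)
  7P = (0, 5)
  8P = (2, 6)
  ... (continuing to 10P)
  10P = O

ord(P) = 10


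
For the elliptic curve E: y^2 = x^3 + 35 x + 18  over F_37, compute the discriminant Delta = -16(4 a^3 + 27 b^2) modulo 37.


4 a^3 + 27 b^2 = 4*35^3 + 27*18^2 = 171500 + 8748 = 180248
Delta = -16 * (180248) = -2883968
Delta mod 37 = 34

Delta = 34 (mod 37)


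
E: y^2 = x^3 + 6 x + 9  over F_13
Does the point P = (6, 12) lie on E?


Check whether y^2 = x^3 + 6 x + 9 (mod 13) for (x, y) = (6, 12).
LHS: y^2 = 12^2 mod 13 = 1
RHS: x^3 + 6 x + 9 = 6^3 + 6*6 + 9 mod 13 = 1
LHS = RHS

Yes, on the curve


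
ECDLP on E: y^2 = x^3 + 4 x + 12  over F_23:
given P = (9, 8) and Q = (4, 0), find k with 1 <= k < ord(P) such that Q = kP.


Enumerate multiples of P until we hit Q = (4, 0):
  1P = (9, 8)
  2P = (17, 18)
  3P = (0, 9)
  4P = (16, 3)
  5P = (14, 12)
  6P = (8, 2)
  7P = (19, 1)
  8P = (4, 0)
Match found at i = 8.

k = 8


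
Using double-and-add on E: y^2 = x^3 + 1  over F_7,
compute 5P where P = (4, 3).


k = 5 = 101_2 (binary, LSB first: 101)
Double-and-add from P = (4, 3):
  bit 0 = 1: acc = O + (4, 3) = (4, 3)
  bit 1 = 0: acc unchanged = (4, 3)
  bit 2 = 1: acc = (4, 3) + (0, 6) = (4, 4)

5P = (4, 4)


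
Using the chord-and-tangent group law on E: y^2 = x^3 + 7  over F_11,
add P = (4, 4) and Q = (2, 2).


P != Q, so use the chord formula.
s = (y2 - y1) / (x2 - x1) = (9) / (9) mod 11 = 1
x3 = s^2 - x1 - x2 mod 11 = 1^2 - 4 - 2 = 6
y3 = s (x1 - x3) - y1 mod 11 = 1 * (4 - 6) - 4 = 5

P + Q = (6, 5)


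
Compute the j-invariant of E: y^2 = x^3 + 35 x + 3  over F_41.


Delta = -16(4 a^3 + 27 b^2) mod 41 = 14
-1728 * (4 a)^3 = -1728 * (4*35)^3 mod 41 = 1
j = 1 * 14^(-1) mod 41 = 3

j = 3 (mod 41)


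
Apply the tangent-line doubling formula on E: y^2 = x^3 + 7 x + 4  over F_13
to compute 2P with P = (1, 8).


Doubling: s = (3 x1^2 + a) / (2 y1)
s = (3*1^2 + 7) / (2*8) mod 13 = 12
x3 = s^2 - 2 x1 mod 13 = 12^2 - 2*1 = 12
y3 = s (x1 - x3) - y1 mod 13 = 12 * (1 - 12) - 8 = 3

2P = (12, 3)


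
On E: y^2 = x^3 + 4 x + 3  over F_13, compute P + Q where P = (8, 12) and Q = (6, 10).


P != Q, so use the chord formula.
s = (y2 - y1) / (x2 - x1) = (11) / (11) mod 13 = 1
x3 = s^2 - x1 - x2 mod 13 = 1^2 - 8 - 6 = 0
y3 = s (x1 - x3) - y1 mod 13 = 1 * (8 - 0) - 12 = 9

P + Q = (0, 9)


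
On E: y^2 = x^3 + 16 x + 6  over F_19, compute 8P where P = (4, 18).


k = 8 = 1000_2 (binary, LSB first: 0001)
Double-and-add from P = (4, 18):
  bit 0 = 0: acc unchanged = O
  bit 1 = 0: acc unchanged = O
  bit 2 = 0: acc unchanged = O
  bit 3 = 1: acc = O + (0, 5) = (0, 5)

8P = (0, 5)


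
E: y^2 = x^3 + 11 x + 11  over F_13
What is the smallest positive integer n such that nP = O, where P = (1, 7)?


Compute successive multiples of P until we hit O:
  1P = (1, 7)
  2P = (12, 8)
  3P = (10, 4)
  4P = (5, 3)
  5P = (8, 0)
  6P = (5, 10)
  7P = (10, 9)
  8P = (12, 5)
  ... (continuing to 10P)
  10P = O

ord(P) = 10


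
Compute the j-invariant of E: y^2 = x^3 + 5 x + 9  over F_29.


Delta = -16(4 a^3 + 27 b^2) mod 29 = 15
-1728 * (4 a)^3 = -1728 * (4*5)^3 mod 29 = 10
j = 10 * 15^(-1) mod 29 = 20

j = 20 (mod 29)
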